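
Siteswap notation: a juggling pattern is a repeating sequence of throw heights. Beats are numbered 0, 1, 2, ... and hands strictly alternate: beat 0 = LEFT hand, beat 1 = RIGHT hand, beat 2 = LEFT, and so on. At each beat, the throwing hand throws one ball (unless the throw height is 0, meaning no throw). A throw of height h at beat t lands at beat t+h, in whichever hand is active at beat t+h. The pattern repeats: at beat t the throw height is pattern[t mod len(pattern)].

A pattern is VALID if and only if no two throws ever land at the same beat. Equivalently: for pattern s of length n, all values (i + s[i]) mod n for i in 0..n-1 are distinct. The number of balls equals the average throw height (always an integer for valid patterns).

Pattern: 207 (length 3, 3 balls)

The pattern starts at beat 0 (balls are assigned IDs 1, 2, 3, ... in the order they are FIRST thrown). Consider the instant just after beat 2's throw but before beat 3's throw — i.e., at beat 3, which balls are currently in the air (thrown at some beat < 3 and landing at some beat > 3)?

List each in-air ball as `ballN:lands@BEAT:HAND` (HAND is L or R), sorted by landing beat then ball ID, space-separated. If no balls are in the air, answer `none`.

Beat 0 (L): throw ball1 h=2 -> lands@2:L; in-air after throw: [b1@2:L]
Beat 2 (L): throw ball1 h=7 -> lands@9:R; in-air after throw: [b1@9:R]
Beat 3 (R): throw ball2 h=2 -> lands@5:R; in-air after throw: [b2@5:R b1@9:R]

Answer: ball1:lands@9:R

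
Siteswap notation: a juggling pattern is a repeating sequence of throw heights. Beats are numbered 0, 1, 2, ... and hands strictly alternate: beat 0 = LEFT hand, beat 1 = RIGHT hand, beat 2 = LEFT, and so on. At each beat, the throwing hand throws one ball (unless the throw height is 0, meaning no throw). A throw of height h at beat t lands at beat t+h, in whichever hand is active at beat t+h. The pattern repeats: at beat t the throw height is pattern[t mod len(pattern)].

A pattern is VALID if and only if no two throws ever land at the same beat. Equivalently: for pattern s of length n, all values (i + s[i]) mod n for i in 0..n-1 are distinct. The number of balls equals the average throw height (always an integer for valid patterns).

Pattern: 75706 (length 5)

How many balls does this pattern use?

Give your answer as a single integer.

Answer: 5

Derivation:
Pattern = [7, 5, 7, 0, 6], length n = 5
  position 0: throw height = 7, running sum = 7
  position 1: throw height = 5, running sum = 12
  position 2: throw height = 7, running sum = 19
  position 3: throw height = 0, running sum = 19
  position 4: throw height = 6, running sum = 25
Total sum = 25; balls = sum / n = 25 / 5 = 5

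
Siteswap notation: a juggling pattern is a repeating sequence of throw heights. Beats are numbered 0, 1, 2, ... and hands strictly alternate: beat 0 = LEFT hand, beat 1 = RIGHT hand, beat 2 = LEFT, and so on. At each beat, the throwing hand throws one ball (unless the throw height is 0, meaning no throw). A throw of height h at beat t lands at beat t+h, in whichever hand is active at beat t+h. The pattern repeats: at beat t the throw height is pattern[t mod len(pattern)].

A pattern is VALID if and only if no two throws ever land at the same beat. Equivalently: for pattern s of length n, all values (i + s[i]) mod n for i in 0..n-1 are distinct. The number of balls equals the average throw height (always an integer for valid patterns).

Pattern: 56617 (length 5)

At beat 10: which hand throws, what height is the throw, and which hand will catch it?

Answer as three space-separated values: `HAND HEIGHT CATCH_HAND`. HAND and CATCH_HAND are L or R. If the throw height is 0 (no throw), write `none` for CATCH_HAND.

Answer: L 5 R

Derivation:
Beat 10: 10 mod 2 = 0, so hand = L
Throw height = pattern[10 mod 5] = pattern[0] = 5
Lands at beat 10+5=15, 15 mod 2 = 1, so catch hand = R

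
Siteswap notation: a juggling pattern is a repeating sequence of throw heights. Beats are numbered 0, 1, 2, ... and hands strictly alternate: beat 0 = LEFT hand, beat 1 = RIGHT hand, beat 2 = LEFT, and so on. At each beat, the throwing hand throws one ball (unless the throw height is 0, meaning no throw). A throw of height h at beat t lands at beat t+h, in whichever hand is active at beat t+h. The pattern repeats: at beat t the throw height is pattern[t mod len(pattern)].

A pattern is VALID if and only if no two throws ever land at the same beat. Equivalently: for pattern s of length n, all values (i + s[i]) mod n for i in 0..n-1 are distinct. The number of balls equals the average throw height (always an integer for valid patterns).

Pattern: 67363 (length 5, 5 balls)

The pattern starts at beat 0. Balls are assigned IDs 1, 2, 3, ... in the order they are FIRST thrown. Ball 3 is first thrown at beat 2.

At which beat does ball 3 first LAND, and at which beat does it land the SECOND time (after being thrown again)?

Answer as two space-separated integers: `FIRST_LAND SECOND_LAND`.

Beat 0 (L): throw ball1 h=6 -> lands@6:L; in-air after throw: [b1@6:L]
Beat 1 (R): throw ball2 h=7 -> lands@8:L; in-air after throw: [b1@6:L b2@8:L]
Beat 2 (L): throw ball3 h=3 -> lands@5:R; in-air after throw: [b3@5:R b1@6:L b2@8:L]
Beat 3 (R): throw ball4 h=6 -> lands@9:R; in-air after throw: [b3@5:R b1@6:L b2@8:L b4@9:R]
Beat 4 (L): throw ball5 h=3 -> lands@7:R; in-air after throw: [b3@5:R b1@6:L b5@7:R b2@8:L b4@9:R]
Beat 5 (R): throw ball3 h=6 -> lands@11:R; in-air after throw: [b1@6:L b5@7:R b2@8:L b4@9:R b3@11:R]
Beat 6 (L): throw ball1 h=7 -> lands@13:R; in-air after throw: [b5@7:R b2@8:L b4@9:R b3@11:R b1@13:R]
Beat 7 (R): throw ball5 h=3 -> lands@10:L; in-air after throw: [b2@8:L b4@9:R b5@10:L b3@11:R b1@13:R]
Beat 8 (L): throw ball2 h=6 -> lands@14:L; in-air after throw: [b4@9:R b5@10:L b3@11:R b1@13:R b2@14:L]
Beat 9 (R): throw ball4 h=3 -> lands@12:L; in-air after throw: [b5@10:L b3@11:R b4@12:L b1@13:R b2@14:L]
Beat 10 (L): throw ball5 h=6 -> lands@16:L; in-air after throw: [b3@11:R b4@12:L b1@13:R b2@14:L b5@16:L]
Beat 11 (R): throw ball3 h=7 -> lands@18:L; in-air after throw: [b4@12:L b1@13:R b2@14:L b5@16:L b3@18:L]
Ball 3: thrown@2 h=3 -> first land @5; rethrown@5 h=6 -> second land @11

Answer: 5 11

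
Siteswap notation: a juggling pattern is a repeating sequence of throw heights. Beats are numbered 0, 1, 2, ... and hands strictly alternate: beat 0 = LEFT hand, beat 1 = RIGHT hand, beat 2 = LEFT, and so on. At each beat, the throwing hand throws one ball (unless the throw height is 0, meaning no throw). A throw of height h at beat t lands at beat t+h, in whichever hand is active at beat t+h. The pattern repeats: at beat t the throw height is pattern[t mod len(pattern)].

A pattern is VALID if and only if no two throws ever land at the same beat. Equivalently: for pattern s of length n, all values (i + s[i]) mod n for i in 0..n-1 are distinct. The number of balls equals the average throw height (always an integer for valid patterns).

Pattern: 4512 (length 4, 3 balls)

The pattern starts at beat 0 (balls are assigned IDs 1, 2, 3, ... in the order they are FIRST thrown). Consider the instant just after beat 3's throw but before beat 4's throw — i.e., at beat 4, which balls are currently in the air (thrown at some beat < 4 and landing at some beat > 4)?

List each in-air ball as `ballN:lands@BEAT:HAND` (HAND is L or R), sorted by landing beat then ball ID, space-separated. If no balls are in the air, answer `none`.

Answer: ball3:lands@5:R ball2:lands@6:L

Derivation:
Beat 0 (L): throw ball1 h=4 -> lands@4:L; in-air after throw: [b1@4:L]
Beat 1 (R): throw ball2 h=5 -> lands@6:L; in-air after throw: [b1@4:L b2@6:L]
Beat 2 (L): throw ball3 h=1 -> lands@3:R; in-air after throw: [b3@3:R b1@4:L b2@6:L]
Beat 3 (R): throw ball3 h=2 -> lands@5:R; in-air after throw: [b1@4:L b3@5:R b2@6:L]
Beat 4 (L): throw ball1 h=4 -> lands@8:L; in-air after throw: [b3@5:R b2@6:L b1@8:L]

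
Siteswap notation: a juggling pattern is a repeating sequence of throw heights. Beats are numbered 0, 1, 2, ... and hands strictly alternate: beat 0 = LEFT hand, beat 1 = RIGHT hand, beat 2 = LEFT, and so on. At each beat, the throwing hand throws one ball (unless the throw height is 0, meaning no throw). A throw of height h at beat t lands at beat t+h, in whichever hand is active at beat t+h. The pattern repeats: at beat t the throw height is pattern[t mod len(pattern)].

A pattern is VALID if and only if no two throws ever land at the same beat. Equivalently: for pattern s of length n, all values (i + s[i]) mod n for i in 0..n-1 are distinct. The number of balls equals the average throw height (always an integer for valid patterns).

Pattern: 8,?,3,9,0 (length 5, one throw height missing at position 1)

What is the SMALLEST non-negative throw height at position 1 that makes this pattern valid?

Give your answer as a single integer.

Answer: 0

Derivation:
i=0: (0 + 8) mod 5 = 3
i=1: s[i]=? (unknown)
i=2: (2 + 3) mod 5 = 0
i=3: (3 + 9) mod 5 = 2
i=4: (4 + 0) mod 5 = 4
Known residues: [0, 2, 3, 4]; need a permutation of 0..4, so missing residue r = 1
Need (1 + s) mod 5 = 1; smallest s = (1 - 1) mod 5 = 0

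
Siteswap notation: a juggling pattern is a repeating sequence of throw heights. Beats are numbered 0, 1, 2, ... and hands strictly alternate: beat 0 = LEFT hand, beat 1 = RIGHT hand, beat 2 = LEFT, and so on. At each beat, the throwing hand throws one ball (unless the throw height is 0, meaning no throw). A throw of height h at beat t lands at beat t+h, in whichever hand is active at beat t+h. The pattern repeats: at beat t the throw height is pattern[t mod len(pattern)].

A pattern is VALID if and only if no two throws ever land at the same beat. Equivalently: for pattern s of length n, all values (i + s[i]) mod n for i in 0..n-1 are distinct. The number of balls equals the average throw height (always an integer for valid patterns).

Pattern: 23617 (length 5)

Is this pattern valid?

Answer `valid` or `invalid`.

Answer: invalid

Derivation:
i=0: (i + s[i]) mod n = (0 + 2) mod 5 = 2
i=1: (i + s[i]) mod n = (1 + 3) mod 5 = 4
i=2: (i + s[i]) mod n = (2 + 6) mod 5 = 3
i=3: (i + s[i]) mod n = (3 + 1) mod 5 = 4
i=4: (i + s[i]) mod n = (4 + 7) mod 5 = 1
Residues: [2, 4, 3, 4, 1], distinct: False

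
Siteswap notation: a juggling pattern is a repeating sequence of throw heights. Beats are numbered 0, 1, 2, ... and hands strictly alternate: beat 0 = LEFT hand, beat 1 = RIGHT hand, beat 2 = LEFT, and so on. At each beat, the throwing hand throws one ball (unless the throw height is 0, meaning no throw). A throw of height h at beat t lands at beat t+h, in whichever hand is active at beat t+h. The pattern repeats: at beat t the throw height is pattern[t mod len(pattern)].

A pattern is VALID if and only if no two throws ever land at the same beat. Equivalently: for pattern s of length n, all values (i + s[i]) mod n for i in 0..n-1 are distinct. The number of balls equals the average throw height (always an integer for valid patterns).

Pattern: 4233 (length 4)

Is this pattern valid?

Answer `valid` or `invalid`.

Answer: valid

Derivation:
i=0: (i + s[i]) mod n = (0 + 4) mod 4 = 0
i=1: (i + s[i]) mod n = (1 + 2) mod 4 = 3
i=2: (i + s[i]) mod n = (2 + 3) mod 4 = 1
i=3: (i + s[i]) mod n = (3 + 3) mod 4 = 2
Residues: [0, 3, 1, 2], distinct: True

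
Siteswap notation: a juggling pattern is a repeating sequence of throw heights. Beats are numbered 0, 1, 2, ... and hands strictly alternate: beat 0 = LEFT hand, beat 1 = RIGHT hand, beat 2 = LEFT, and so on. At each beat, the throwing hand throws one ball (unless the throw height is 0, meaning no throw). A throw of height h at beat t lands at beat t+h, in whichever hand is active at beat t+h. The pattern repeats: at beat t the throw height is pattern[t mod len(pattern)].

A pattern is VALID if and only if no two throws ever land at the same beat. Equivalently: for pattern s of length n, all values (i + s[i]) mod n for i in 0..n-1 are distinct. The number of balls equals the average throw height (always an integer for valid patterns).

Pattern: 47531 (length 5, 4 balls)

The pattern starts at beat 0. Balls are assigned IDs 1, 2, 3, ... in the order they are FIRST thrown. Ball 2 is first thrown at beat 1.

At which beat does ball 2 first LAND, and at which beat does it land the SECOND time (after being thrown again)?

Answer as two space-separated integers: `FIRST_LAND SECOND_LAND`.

Answer: 8 11

Derivation:
Beat 0 (L): throw ball1 h=4 -> lands@4:L; in-air after throw: [b1@4:L]
Beat 1 (R): throw ball2 h=7 -> lands@8:L; in-air after throw: [b1@4:L b2@8:L]
Beat 2 (L): throw ball3 h=5 -> lands@7:R; in-air after throw: [b1@4:L b3@7:R b2@8:L]
Beat 3 (R): throw ball4 h=3 -> lands@6:L; in-air after throw: [b1@4:L b4@6:L b3@7:R b2@8:L]
Beat 4 (L): throw ball1 h=1 -> lands@5:R; in-air after throw: [b1@5:R b4@6:L b3@7:R b2@8:L]
Beat 5 (R): throw ball1 h=4 -> lands@9:R; in-air after throw: [b4@6:L b3@7:R b2@8:L b1@9:R]
Beat 6 (L): throw ball4 h=7 -> lands@13:R; in-air after throw: [b3@7:R b2@8:L b1@9:R b4@13:R]
Beat 7 (R): throw ball3 h=5 -> lands@12:L; in-air after throw: [b2@8:L b1@9:R b3@12:L b4@13:R]
Beat 8 (L): throw ball2 h=3 -> lands@11:R; in-air after throw: [b1@9:R b2@11:R b3@12:L b4@13:R]
Beat 9 (R): throw ball1 h=1 -> lands@10:L; in-air after throw: [b1@10:L b2@11:R b3@12:L b4@13:R]
Beat 10 (L): throw ball1 h=4 -> lands@14:L; in-air after throw: [b2@11:R b3@12:L b4@13:R b1@14:L]
Beat 11 (R): throw ball2 h=7 -> lands@18:L; in-air after throw: [b3@12:L b4@13:R b1@14:L b2@18:L]
Ball 2: thrown@1 h=7 -> first land @8; rethrown@8 h=3 -> second land @11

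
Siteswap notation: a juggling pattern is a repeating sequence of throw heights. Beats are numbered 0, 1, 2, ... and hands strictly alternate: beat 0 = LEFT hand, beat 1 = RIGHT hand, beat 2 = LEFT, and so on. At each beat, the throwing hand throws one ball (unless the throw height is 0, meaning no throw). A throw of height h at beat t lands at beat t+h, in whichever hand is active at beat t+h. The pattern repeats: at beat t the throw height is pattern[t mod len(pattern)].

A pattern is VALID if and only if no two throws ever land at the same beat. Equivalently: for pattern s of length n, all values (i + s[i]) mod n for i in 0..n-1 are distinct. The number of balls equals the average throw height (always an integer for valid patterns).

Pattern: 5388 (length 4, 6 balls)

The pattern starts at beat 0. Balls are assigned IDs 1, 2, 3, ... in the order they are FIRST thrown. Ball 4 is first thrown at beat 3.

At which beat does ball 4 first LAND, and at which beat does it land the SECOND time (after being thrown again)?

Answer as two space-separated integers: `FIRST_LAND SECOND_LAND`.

Beat 0 (L): throw ball1 h=5 -> lands@5:R; in-air after throw: [b1@5:R]
Beat 1 (R): throw ball2 h=3 -> lands@4:L; in-air after throw: [b2@4:L b1@5:R]
Beat 2 (L): throw ball3 h=8 -> lands@10:L; in-air after throw: [b2@4:L b1@5:R b3@10:L]
Beat 3 (R): throw ball4 h=8 -> lands@11:R; in-air after throw: [b2@4:L b1@5:R b3@10:L b4@11:R]
Beat 4 (L): throw ball2 h=5 -> lands@9:R; in-air after throw: [b1@5:R b2@9:R b3@10:L b4@11:R]
Beat 5 (R): throw ball1 h=3 -> lands@8:L; in-air after throw: [b1@8:L b2@9:R b3@10:L b4@11:R]
Beat 6 (L): throw ball5 h=8 -> lands@14:L; in-air after throw: [b1@8:L b2@9:R b3@10:L b4@11:R b5@14:L]
Beat 7 (R): throw ball6 h=8 -> lands@15:R; in-air after throw: [b1@8:L b2@9:R b3@10:L b4@11:R b5@14:L b6@15:R]
Beat 8 (L): throw ball1 h=5 -> lands@13:R; in-air after throw: [b2@9:R b3@10:L b4@11:R b1@13:R b5@14:L b6@15:R]
Beat 9 (R): throw ball2 h=3 -> lands@12:L; in-air after throw: [b3@10:L b4@11:R b2@12:L b1@13:R b5@14:L b6@15:R]
Beat 10 (L): throw ball3 h=8 -> lands@18:L; in-air after throw: [b4@11:R b2@12:L b1@13:R b5@14:L b6@15:R b3@18:L]
Beat 11 (R): throw ball4 h=8 -> lands@19:R; in-air after throw: [b2@12:L b1@13:R b5@14:L b6@15:R b3@18:L b4@19:R]
Ball 4: thrown@3 h=8 -> first land @11; rethrown@11 h=8 -> second land @19

Answer: 11 19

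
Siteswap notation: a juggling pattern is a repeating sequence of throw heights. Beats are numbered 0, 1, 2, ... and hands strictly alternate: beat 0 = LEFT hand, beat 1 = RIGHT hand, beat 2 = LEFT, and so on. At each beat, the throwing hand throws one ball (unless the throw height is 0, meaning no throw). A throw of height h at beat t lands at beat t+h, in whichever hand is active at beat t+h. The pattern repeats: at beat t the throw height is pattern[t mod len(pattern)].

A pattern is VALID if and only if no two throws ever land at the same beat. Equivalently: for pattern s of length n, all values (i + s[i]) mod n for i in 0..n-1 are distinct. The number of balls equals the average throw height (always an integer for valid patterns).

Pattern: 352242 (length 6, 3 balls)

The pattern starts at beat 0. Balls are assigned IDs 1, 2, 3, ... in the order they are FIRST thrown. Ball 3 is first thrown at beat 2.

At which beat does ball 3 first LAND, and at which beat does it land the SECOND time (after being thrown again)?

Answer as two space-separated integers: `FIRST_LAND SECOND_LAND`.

Answer: 4 8

Derivation:
Beat 0 (L): throw ball1 h=3 -> lands@3:R; in-air after throw: [b1@3:R]
Beat 1 (R): throw ball2 h=5 -> lands@6:L; in-air after throw: [b1@3:R b2@6:L]
Beat 2 (L): throw ball3 h=2 -> lands@4:L; in-air after throw: [b1@3:R b3@4:L b2@6:L]
Beat 3 (R): throw ball1 h=2 -> lands@5:R; in-air after throw: [b3@4:L b1@5:R b2@6:L]
Beat 4 (L): throw ball3 h=4 -> lands@8:L; in-air after throw: [b1@5:R b2@6:L b3@8:L]
Beat 5 (R): throw ball1 h=2 -> lands@7:R; in-air after throw: [b2@6:L b1@7:R b3@8:L]
Beat 6 (L): throw ball2 h=3 -> lands@9:R; in-air after throw: [b1@7:R b3@8:L b2@9:R]
Beat 7 (R): throw ball1 h=5 -> lands@12:L; in-air after throw: [b3@8:L b2@9:R b1@12:L]
Beat 8 (L): throw ball3 h=2 -> lands@10:L; in-air after throw: [b2@9:R b3@10:L b1@12:L]
Ball 3: thrown@2 h=2 -> first land @4; rethrown@4 h=4 -> second land @8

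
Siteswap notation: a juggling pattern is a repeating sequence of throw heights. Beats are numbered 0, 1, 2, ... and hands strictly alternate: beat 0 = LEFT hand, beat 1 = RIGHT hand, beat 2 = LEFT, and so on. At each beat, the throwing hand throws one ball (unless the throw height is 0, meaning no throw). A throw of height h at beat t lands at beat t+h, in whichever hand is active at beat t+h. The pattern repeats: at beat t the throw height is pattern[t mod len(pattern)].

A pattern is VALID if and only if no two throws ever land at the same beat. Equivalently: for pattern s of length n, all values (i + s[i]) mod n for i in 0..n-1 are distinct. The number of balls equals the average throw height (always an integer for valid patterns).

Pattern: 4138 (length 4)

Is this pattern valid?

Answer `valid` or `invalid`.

Answer: valid

Derivation:
i=0: (i + s[i]) mod n = (0 + 4) mod 4 = 0
i=1: (i + s[i]) mod n = (1 + 1) mod 4 = 2
i=2: (i + s[i]) mod n = (2 + 3) mod 4 = 1
i=3: (i + s[i]) mod n = (3 + 8) mod 4 = 3
Residues: [0, 2, 1, 3], distinct: True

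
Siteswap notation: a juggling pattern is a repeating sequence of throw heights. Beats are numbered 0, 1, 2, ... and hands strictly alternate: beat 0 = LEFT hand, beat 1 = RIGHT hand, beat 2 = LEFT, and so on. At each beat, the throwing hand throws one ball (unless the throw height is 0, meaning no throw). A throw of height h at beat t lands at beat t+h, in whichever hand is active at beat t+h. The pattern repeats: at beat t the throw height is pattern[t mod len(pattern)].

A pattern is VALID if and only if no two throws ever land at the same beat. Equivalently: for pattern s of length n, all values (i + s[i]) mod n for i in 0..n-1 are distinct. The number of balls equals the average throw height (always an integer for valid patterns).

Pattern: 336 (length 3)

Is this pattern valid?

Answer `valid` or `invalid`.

i=0: (i + s[i]) mod n = (0 + 3) mod 3 = 0
i=1: (i + s[i]) mod n = (1 + 3) mod 3 = 1
i=2: (i + s[i]) mod n = (2 + 6) mod 3 = 2
Residues: [0, 1, 2], distinct: True

Answer: valid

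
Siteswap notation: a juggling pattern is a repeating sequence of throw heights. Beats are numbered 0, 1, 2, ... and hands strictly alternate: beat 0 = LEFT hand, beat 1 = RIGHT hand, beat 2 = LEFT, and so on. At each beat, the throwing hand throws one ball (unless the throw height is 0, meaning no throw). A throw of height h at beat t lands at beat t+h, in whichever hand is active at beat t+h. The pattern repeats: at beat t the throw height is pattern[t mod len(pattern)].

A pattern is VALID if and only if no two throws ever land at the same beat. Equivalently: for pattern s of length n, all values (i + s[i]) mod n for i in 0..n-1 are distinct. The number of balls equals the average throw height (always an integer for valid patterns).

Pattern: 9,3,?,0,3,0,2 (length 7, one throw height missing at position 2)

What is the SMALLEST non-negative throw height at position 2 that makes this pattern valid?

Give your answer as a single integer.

Answer: 4

Derivation:
i=0: (0 + 9) mod 7 = 2
i=1: (1 + 3) mod 7 = 4
i=2: s[i]=? (unknown)
i=3: (3 + 0) mod 7 = 3
i=4: (4 + 3) mod 7 = 0
i=5: (5 + 0) mod 7 = 5
i=6: (6 + 2) mod 7 = 1
Known residues: [0, 1, 2, 3, 4, 5]; need a permutation of 0..6, so missing residue r = 6
Need (2 + s) mod 7 = 6; smallest s = (6 - 2) mod 7 = 4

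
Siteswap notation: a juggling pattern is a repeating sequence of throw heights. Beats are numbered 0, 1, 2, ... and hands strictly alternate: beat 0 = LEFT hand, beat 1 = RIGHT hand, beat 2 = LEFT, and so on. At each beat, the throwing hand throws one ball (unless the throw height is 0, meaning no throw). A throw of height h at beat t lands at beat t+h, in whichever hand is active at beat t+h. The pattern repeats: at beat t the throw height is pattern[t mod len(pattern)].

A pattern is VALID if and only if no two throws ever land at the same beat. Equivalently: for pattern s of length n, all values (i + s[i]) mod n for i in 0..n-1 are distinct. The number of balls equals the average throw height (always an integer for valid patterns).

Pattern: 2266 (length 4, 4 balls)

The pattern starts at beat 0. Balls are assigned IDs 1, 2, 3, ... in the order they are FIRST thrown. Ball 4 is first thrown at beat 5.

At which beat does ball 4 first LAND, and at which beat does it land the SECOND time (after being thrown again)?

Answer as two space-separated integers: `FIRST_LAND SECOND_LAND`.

Beat 0 (L): throw ball1 h=2 -> lands@2:L; in-air after throw: [b1@2:L]
Beat 1 (R): throw ball2 h=2 -> lands@3:R; in-air after throw: [b1@2:L b2@3:R]
Beat 2 (L): throw ball1 h=6 -> lands@8:L; in-air after throw: [b2@3:R b1@8:L]
Beat 3 (R): throw ball2 h=6 -> lands@9:R; in-air after throw: [b1@8:L b2@9:R]
Beat 4 (L): throw ball3 h=2 -> lands@6:L; in-air after throw: [b3@6:L b1@8:L b2@9:R]
Beat 5 (R): throw ball4 h=2 -> lands@7:R; in-air after throw: [b3@6:L b4@7:R b1@8:L b2@9:R]
Beat 6 (L): throw ball3 h=6 -> lands@12:L; in-air after throw: [b4@7:R b1@8:L b2@9:R b3@12:L]
Beat 7 (R): throw ball4 h=6 -> lands@13:R; in-air after throw: [b1@8:L b2@9:R b3@12:L b4@13:R]
Beat 8 (L): throw ball1 h=2 -> lands@10:L; in-air after throw: [b2@9:R b1@10:L b3@12:L b4@13:R]
Beat 9 (R): throw ball2 h=2 -> lands@11:R; in-air after throw: [b1@10:L b2@11:R b3@12:L b4@13:R]
Beat 10 (L): throw ball1 h=6 -> lands@16:L; in-air after throw: [b2@11:R b3@12:L b4@13:R b1@16:L]
Beat 11 (R): throw ball2 h=6 -> lands@17:R; in-air after throw: [b3@12:L b4@13:R b1@16:L b2@17:R]
Beat 12 (L): throw ball3 h=2 -> lands@14:L; in-air after throw: [b4@13:R b3@14:L b1@16:L b2@17:R]
Beat 13 (R): throw ball4 h=2 -> lands@15:R; in-air after throw: [b3@14:L b4@15:R b1@16:L b2@17:R]
Ball 4: thrown@5 h=2 -> first land @7; rethrown@7 h=6 -> second land @13

Answer: 7 13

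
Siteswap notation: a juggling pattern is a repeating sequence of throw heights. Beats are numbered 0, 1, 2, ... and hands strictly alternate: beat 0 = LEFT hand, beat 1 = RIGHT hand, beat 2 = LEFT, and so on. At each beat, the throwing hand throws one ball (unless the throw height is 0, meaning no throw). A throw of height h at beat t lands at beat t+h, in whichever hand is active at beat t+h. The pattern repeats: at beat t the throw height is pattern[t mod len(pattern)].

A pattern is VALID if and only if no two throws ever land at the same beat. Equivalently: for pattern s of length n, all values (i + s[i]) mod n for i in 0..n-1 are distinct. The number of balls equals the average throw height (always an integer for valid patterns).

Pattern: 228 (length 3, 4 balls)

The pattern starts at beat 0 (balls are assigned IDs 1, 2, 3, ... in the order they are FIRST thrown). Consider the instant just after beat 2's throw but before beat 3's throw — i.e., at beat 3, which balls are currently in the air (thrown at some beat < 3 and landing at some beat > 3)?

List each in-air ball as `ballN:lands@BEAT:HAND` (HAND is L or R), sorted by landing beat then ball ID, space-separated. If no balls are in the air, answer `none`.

Answer: ball1:lands@10:L

Derivation:
Beat 0 (L): throw ball1 h=2 -> lands@2:L; in-air after throw: [b1@2:L]
Beat 1 (R): throw ball2 h=2 -> lands@3:R; in-air after throw: [b1@2:L b2@3:R]
Beat 2 (L): throw ball1 h=8 -> lands@10:L; in-air after throw: [b2@3:R b1@10:L]
Beat 3 (R): throw ball2 h=2 -> lands@5:R; in-air after throw: [b2@5:R b1@10:L]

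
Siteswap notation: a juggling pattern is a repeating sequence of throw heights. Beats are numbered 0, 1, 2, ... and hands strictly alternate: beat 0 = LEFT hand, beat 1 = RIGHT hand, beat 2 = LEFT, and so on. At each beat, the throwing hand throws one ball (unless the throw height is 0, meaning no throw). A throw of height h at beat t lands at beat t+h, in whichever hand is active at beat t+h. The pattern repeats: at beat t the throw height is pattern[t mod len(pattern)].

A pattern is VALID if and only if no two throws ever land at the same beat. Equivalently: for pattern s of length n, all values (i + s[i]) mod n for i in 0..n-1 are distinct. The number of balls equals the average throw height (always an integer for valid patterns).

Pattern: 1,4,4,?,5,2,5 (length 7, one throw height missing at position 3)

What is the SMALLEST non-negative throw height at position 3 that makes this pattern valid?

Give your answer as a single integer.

i=0: (0 + 1) mod 7 = 1
i=1: (1 + 4) mod 7 = 5
i=2: (2 + 4) mod 7 = 6
i=3: s[i]=? (unknown)
i=4: (4 + 5) mod 7 = 2
i=5: (5 + 2) mod 7 = 0
i=6: (6 + 5) mod 7 = 4
Known residues: [0, 1, 2, 4, 5, 6]; need a permutation of 0..6, so missing residue r = 3
Need (3 + s) mod 7 = 3; smallest s = (3 - 3) mod 7 = 0

Answer: 0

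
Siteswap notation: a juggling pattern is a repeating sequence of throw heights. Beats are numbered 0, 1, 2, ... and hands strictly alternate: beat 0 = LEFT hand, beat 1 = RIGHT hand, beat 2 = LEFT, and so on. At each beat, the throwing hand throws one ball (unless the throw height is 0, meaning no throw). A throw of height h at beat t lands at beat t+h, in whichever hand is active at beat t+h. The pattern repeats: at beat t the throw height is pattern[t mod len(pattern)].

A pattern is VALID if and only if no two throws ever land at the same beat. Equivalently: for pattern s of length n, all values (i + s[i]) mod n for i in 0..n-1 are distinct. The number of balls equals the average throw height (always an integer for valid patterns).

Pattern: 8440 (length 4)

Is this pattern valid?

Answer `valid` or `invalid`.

Answer: valid

Derivation:
i=0: (i + s[i]) mod n = (0 + 8) mod 4 = 0
i=1: (i + s[i]) mod n = (1 + 4) mod 4 = 1
i=2: (i + s[i]) mod n = (2 + 4) mod 4 = 2
i=3: (i + s[i]) mod n = (3 + 0) mod 4 = 3
Residues: [0, 1, 2, 3], distinct: True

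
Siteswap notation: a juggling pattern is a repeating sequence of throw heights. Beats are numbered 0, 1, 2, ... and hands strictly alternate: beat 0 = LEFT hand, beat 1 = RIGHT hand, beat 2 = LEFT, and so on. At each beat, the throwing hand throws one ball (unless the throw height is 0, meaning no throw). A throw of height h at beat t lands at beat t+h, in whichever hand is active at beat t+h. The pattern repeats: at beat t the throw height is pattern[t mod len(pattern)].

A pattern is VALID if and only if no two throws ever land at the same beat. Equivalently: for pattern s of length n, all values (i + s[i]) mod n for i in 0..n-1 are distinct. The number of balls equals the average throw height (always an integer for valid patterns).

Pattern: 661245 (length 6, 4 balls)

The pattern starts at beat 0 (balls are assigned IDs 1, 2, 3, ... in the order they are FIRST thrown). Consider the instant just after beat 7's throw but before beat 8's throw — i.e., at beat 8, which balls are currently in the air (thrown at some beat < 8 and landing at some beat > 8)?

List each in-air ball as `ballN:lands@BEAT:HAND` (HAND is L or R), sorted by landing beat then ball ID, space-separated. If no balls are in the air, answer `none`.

Beat 0 (L): throw ball1 h=6 -> lands@6:L; in-air after throw: [b1@6:L]
Beat 1 (R): throw ball2 h=6 -> lands@7:R; in-air after throw: [b1@6:L b2@7:R]
Beat 2 (L): throw ball3 h=1 -> lands@3:R; in-air after throw: [b3@3:R b1@6:L b2@7:R]
Beat 3 (R): throw ball3 h=2 -> lands@5:R; in-air after throw: [b3@5:R b1@6:L b2@7:R]
Beat 4 (L): throw ball4 h=4 -> lands@8:L; in-air after throw: [b3@5:R b1@6:L b2@7:R b4@8:L]
Beat 5 (R): throw ball3 h=5 -> lands@10:L; in-air after throw: [b1@6:L b2@7:R b4@8:L b3@10:L]
Beat 6 (L): throw ball1 h=6 -> lands@12:L; in-air after throw: [b2@7:R b4@8:L b3@10:L b1@12:L]
Beat 7 (R): throw ball2 h=6 -> lands@13:R; in-air after throw: [b4@8:L b3@10:L b1@12:L b2@13:R]
Beat 8 (L): throw ball4 h=1 -> lands@9:R; in-air after throw: [b4@9:R b3@10:L b1@12:L b2@13:R]

Answer: ball3:lands@10:L ball1:lands@12:L ball2:lands@13:R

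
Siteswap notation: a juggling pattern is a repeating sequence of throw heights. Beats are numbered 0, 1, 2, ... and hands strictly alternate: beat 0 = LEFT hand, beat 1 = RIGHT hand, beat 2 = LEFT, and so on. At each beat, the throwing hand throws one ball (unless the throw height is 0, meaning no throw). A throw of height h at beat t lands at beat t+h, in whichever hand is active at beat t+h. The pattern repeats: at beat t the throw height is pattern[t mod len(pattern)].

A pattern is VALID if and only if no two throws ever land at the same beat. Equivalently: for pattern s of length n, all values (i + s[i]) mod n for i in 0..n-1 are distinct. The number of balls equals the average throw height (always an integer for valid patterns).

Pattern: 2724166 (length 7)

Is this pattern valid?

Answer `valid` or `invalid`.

Answer: invalid

Derivation:
i=0: (i + s[i]) mod n = (0 + 2) mod 7 = 2
i=1: (i + s[i]) mod n = (1 + 7) mod 7 = 1
i=2: (i + s[i]) mod n = (2 + 2) mod 7 = 4
i=3: (i + s[i]) mod n = (3 + 4) mod 7 = 0
i=4: (i + s[i]) mod n = (4 + 1) mod 7 = 5
i=5: (i + s[i]) mod n = (5 + 6) mod 7 = 4
i=6: (i + s[i]) mod n = (6 + 6) mod 7 = 5
Residues: [2, 1, 4, 0, 5, 4, 5], distinct: False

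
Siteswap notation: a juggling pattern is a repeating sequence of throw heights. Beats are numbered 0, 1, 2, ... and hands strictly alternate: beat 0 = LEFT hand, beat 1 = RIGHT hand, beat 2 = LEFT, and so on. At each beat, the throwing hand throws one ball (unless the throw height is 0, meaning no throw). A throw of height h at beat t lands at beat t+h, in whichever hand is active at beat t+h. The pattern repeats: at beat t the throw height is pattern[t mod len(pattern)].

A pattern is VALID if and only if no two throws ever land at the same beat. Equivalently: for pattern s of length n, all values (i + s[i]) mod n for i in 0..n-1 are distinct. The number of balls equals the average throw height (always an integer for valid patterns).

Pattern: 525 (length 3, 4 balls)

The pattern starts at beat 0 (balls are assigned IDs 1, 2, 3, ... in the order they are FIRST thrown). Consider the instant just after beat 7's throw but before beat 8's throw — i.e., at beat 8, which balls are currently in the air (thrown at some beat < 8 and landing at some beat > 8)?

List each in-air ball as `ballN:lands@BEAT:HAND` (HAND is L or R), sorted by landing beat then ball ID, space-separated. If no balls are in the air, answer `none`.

Beat 0 (L): throw ball1 h=5 -> lands@5:R; in-air after throw: [b1@5:R]
Beat 1 (R): throw ball2 h=2 -> lands@3:R; in-air after throw: [b2@3:R b1@5:R]
Beat 2 (L): throw ball3 h=5 -> lands@7:R; in-air after throw: [b2@3:R b1@5:R b3@7:R]
Beat 3 (R): throw ball2 h=5 -> lands@8:L; in-air after throw: [b1@5:R b3@7:R b2@8:L]
Beat 4 (L): throw ball4 h=2 -> lands@6:L; in-air after throw: [b1@5:R b4@6:L b3@7:R b2@8:L]
Beat 5 (R): throw ball1 h=5 -> lands@10:L; in-air after throw: [b4@6:L b3@7:R b2@8:L b1@10:L]
Beat 6 (L): throw ball4 h=5 -> lands@11:R; in-air after throw: [b3@7:R b2@8:L b1@10:L b4@11:R]
Beat 7 (R): throw ball3 h=2 -> lands@9:R; in-air after throw: [b2@8:L b3@9:R b1@10:L b4@11:R]
Beat 8 (L): throw ball2 h=5 -> lands@13:R; in-air after throw: [b3@9:R b1@10:L b4@11:R b2@13:R]

Answer: ball3:lands@9:R ball1:lands@10:L ball4:lands@11:R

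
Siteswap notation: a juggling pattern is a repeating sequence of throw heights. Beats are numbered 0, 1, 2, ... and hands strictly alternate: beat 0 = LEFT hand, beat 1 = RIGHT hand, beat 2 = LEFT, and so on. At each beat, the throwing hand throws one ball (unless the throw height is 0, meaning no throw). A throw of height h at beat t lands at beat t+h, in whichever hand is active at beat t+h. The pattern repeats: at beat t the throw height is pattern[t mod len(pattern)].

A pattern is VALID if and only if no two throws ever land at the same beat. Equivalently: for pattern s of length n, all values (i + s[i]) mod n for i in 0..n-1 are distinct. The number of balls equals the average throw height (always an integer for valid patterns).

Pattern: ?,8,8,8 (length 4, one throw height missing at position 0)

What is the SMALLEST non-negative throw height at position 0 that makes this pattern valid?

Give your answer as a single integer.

i=0: s[i]=? (unknown)
i=1: (1 + 8) mod 4 = 1
i=2: (2 + 8) mod 4 = 2
i=3: (3 + 8) mod 4 = 3
Known residues: [1, 2, 3]; need a permutation of 0..3, so missing residue r = 0
Need (0 + s) mod 4 = 0; smallest s = (0 - 0) mod 4 = 0

Answer: 0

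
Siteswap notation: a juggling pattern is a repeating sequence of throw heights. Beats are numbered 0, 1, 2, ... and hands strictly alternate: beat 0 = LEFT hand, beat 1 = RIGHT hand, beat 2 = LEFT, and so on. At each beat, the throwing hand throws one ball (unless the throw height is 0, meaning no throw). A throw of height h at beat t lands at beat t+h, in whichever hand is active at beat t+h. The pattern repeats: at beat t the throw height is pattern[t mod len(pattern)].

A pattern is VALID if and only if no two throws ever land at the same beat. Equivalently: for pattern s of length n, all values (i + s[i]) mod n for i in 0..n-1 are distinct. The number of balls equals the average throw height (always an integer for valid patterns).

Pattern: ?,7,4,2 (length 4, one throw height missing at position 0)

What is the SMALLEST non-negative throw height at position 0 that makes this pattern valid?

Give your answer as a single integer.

i=0: s[i]=? (unknown)
i=1: (1 + 7) mod 4 = 0
i=2: (2 + 4) mod 4 = 2
i=3: (3 + 2) mod 4 = 1
Known residues: [0, 1, 2]; need a permutation of 0..3, so missing residue r = 3
Need (0 + s) mod 4 = 3; smallest s = (3 - 0) mod 4 = 3

Answer: 3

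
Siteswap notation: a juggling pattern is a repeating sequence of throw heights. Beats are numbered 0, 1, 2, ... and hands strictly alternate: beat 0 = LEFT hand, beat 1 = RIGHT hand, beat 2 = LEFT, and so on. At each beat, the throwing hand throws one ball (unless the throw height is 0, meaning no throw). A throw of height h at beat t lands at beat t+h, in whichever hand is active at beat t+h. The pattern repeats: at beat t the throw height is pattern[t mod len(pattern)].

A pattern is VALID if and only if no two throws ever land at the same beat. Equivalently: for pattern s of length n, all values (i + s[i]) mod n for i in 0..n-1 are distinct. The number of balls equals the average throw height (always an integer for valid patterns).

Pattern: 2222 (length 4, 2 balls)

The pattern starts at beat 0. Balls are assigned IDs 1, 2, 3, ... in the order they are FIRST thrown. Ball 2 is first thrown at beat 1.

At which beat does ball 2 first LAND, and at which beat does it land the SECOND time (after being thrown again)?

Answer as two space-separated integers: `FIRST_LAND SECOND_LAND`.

Beat 0 (L): throw ball1 h=2 -> lands@2:L; in-air after throw: [b1@2:L]
Beat 1 (R): throw ball2 h=2 -> lands@3:R; in-air after throw: [b1@2:L b2@3:R]
Beat 2 (L): throw ball1 h=2 -> lands@4:L; in-air after throw: [b2@3:R b1@4:L]
Beat 3 (R): throw ball2 h=2 -> lands@5:R; in-air after throw: [b1@4:L b2@5:R]
Beat 4 (L): throw ball1 h=2 -> lands@6:L; in-air after throw: [b2@5:R b1@6:L]
Beat 5 (R): throw ball2 h=2 -> lands@7:R; in-air after throw: [b1@6:L b2@7:R]
Ball 2: thrown@1 h=2 -> first land @3; rethrown@3 h=2 -> second land @5

Answer: 3 5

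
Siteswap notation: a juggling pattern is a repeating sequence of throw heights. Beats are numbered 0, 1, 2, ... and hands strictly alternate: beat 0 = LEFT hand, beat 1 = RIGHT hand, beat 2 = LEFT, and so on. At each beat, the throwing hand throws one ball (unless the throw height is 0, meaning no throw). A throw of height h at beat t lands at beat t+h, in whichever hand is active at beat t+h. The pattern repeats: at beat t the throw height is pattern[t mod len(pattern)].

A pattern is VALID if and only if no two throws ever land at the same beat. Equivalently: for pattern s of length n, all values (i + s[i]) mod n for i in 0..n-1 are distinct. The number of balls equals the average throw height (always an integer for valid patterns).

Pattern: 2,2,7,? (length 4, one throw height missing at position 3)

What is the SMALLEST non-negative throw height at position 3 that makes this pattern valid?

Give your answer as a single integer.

Answer: 1

Derivation:
i=0: (0 + 2) mod 4 = 2
i=1: (1 + 2) mod 4 = 3
i=2: (2 + 7) mod 4 = 1
i=3: s[i]=? (unknown)
Known residues: [1, 2, 3]; need a permutation of 0..3, so missing residue r = 0
Need (3 + s) mod 4 = 0; smallest s = (0 - 3) mod 4 = 1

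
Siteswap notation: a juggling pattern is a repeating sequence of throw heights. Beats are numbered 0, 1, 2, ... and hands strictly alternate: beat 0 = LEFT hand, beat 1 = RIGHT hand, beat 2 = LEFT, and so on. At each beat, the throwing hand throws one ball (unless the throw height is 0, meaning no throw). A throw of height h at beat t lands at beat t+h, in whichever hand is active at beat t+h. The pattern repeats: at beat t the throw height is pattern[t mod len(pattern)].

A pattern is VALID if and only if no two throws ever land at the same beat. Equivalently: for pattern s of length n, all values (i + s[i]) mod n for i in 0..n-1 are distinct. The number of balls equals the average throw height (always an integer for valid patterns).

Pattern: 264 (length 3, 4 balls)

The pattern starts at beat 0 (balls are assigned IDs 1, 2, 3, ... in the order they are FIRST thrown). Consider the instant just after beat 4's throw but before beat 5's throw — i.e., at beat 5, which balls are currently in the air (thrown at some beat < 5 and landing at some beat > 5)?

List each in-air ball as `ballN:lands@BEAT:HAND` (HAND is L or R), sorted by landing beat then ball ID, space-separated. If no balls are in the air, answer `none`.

Answer: ball1:lands@6:L ball2:lands@7:R ball4:lands@10:L

Derivation:
Beat 0 (L): throw ball1 h=2 -> lands@2:L; in-air after throw: [b1@2:L]
Beat 1 (R): throw ball2 h=6 -> lands@7:R; in-air after throw: [b1@2:L b2@7:R]
Beat 2 (L): throw ball1 h=4 -> lands@6:L; in-air after throw: [b1@6:L b2@7:R]
Beat 3 (R): throw ball3 h=2 -> lands@5:R; in-air after throw: [b3@5:R b1@6:L b2@7:R]
Beat 4 (L): throw ball4 h=6 -> lands@10:L; in-air after throw: [b3@5:R b1@6:L b2@7:R b4@10:L]
Beat 5 (R): throw ball3 h=4 -> lands@9:R; in-air after throw: [b1@6:L b2@7:R b3@9:R b4@10:L]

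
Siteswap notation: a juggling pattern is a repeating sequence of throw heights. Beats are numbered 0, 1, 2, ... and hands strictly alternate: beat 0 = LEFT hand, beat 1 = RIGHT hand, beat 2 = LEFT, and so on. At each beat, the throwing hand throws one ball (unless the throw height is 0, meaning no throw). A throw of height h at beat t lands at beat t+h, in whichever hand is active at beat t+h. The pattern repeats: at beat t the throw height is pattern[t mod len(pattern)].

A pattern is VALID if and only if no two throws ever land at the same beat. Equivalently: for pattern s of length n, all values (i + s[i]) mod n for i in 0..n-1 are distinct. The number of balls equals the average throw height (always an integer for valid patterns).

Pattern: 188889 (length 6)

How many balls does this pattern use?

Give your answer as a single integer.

Answer: 7

Derivation:
Pattern = [1, 8, 8, 8, 8, 9], length n = 6
  position 0: throw height = 1, running sum = 1
  position 1: throw height = 8, running sum = 9
  position 2: throw height = 8, running sum = 17
  position 3: throw height = 8, running sum = 25
  position 4: throw height = 8, running sum = 33
  position 5: throw height = 9, running sum = 42
Total sum = 42; balls = sum / n = 42 / 6 = 7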